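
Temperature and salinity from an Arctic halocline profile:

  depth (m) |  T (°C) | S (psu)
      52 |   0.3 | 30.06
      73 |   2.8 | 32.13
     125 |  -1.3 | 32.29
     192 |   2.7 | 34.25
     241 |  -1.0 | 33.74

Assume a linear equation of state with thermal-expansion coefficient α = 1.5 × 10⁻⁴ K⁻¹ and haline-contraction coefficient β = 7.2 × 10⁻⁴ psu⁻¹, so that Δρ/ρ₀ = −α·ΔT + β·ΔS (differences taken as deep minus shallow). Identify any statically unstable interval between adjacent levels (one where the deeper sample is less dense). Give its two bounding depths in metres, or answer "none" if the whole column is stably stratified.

none

Evaluate Δρ/ρ₀ = −αΔT + βΔS across each adjacent pair:
  52–73 m: −αΔT+βΔS = −(1.5 × 10⁻⁴)(+2.5)+(7.2 × 10⁻⁴)(+2.07) = 1.1 × 10⁻³ → stable
  73–125 m: −αΔT+βΔS = −(1.5 × 10⁻⁴)(-4.1)+(7.2 × 10⁻⁴)(+0.16) = 7.3 × 10⁻⁴ → stable
  125–192 m: −αΔT+βΔS = −(1.5 × 10⁻⁴)(+4.0)+(7.2 × 10⁻⁴)(+1.96) = 8.1 × 10⁻⁴ → stable
  192–241 m: −αΔT+βΔS = −(1.5 × 10⁻⁴)(-3.7)+(7.2 × 10⁻⁴)(-0.51) = 1.9 × 10⁻⁴ → stable
Every interval has Δρ > 0: the column is stably stratified throughout.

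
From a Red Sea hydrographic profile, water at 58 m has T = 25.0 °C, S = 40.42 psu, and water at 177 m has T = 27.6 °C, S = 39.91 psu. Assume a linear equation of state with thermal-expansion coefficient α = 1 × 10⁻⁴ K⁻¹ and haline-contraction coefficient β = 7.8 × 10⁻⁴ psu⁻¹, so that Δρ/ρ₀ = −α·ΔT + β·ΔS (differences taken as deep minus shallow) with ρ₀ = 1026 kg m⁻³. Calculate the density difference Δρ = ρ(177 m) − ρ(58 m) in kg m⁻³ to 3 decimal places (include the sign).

-0.675 kg m⁻³

ΔT = +2.6 K, ΔS = -0.51 psu (deep − shallow).
Δρ/ρ₀ = −(1 × 10⁻⁴)(+2.6) + (7.8 × 10⁻⁴)(-0.51) = -6.578 × 10⁻⁴.
Δρ = 1026 × (-6.578 × 10⁻⁴) = -0.675 kg m⁻³.
Negative Δρ: lighter below, statically unstable.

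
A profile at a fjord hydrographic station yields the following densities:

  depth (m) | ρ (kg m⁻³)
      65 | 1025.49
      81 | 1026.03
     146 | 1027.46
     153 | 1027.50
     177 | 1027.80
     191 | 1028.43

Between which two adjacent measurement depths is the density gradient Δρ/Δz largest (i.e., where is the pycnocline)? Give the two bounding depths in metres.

Compute the density gradient over each adjacent pair:
  65–81 m: Δρ/Δz = 0.54/16 = 0.034 kg m⁻⁴
  81–146 m: Δρ/Δz = 1.43/65 = 0.022 kg m⁻⁴
  146–153 m: Δρ/Δz = 0.04/7 = 5.7 × 10⁻³ kg m⁻⁴
  153–177 m: Δρ/Δz = 0.30/24 = 0.012 kg m⁻⁴
  177–191 m: Δρ/Δz = 0.63/14 = 0.045 kg m⁻⁴
The largest gradient is in the 177–191 m interval — the pycnocline.

177–191 m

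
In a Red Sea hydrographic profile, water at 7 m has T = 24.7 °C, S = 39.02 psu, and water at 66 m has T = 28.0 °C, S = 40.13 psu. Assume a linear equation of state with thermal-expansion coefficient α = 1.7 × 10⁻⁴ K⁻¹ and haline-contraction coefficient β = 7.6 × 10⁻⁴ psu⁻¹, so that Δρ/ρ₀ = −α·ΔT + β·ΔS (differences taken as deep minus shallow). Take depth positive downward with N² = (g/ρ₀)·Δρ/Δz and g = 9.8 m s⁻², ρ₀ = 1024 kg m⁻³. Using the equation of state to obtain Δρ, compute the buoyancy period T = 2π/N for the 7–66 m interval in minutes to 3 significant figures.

15.3 min

ΔT = +3.3 K, ΔS = +1.11 psu (deep − shallow).
Δρ/ρ₀ = −αΔT + βΔS = -5.61 × 10⁻⁴ + 8.436 × 10⁻⁴ = 2.826 × 10⁻⁴, so Δρ ≈ 0.2894 kg m⁻³.
N² = (g/ρ₀)·Δρ/Δz = g·(Δρ/ρ₀)/Δz = 9.8 × 2.826 × 10⁻⁴ / 59 = 4.6940 × 10⁻⁵ s⁻².
N = √(4.6940 × 10⁻⁵) = 6.8513 × 10⁻³ rad s⁻¹ → T = 2π/N = 917.08 s = 15.285 min ≈ 15.3 min.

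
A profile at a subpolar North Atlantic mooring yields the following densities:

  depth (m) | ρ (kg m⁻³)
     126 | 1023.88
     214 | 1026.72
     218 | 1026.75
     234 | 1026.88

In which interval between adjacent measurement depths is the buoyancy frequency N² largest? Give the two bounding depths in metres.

126–214 m

Compute the density gradient over each adjacent pair:
  126–214 m: Δρ/Δz = 2.84/88 = 0.032 kg m⁻⁴
  214–218 m: Δρ/Δz = 0.03/4 = 7.5 × 10⁻³ kg m⁻⁴
  218–234 m: Δρ/Δz = 0.13/16 = 8.1 × 10⁻³ kg m⁻⁴
The largest gradient is in the 126–214 m interval — the pycnocline.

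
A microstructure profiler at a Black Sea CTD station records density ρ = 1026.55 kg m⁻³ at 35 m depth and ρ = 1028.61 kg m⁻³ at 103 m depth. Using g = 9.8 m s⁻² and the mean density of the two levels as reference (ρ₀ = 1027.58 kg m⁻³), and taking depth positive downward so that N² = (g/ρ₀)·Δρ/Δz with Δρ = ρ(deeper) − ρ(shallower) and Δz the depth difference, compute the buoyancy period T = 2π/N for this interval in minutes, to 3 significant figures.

6.16 min

Δρ = 1028.61 − 1026.55 = 2.06 kg m⁻³ over Δz = 103 − 35 = 68 m.
N² = (9.8/1027.58) × (2.06/68) = 2.8891 × 10⁻⁴ s⁻².
N = √(2.8891 × 10⁻⁴) = 0.016997 rad s⁻¹, so T = 2π/N = 369.66 s = 6.1610 min ≈ 6.16 min.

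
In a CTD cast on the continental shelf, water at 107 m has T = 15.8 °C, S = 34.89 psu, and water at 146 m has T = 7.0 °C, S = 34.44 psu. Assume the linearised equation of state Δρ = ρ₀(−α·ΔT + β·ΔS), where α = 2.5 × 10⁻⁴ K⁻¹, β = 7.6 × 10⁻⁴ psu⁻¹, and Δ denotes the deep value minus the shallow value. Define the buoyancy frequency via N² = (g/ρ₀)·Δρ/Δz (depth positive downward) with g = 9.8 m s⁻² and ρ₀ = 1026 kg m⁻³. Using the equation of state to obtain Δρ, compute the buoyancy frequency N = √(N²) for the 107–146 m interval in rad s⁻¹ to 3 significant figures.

0.0216 rad s⁻¹

ΔT = -8.8 K, ΔS = -0.45 psu (deep − shallow).
Δρ/ρ₀ = −αΔT + βΔS = 2.20 × 10⁻³ − 3.42 × 10⁻⁴ = 1.858 × 10⁻³, so Δρ ≈ 1.906 kg m⁻³.
N² = (g/ρ₀)·Δρ/Δz = g·(Δρ/ρ₀)/Δz = 9.8 × 1.858 × 10⁻³ / 39 = 4.6688 × 10⁻⁴ s⁻².
N = √(4.6688 × 10⁻⁴) = 0.021607 rad s⁻¹ ≈ 0.0216 rad s⁻¹.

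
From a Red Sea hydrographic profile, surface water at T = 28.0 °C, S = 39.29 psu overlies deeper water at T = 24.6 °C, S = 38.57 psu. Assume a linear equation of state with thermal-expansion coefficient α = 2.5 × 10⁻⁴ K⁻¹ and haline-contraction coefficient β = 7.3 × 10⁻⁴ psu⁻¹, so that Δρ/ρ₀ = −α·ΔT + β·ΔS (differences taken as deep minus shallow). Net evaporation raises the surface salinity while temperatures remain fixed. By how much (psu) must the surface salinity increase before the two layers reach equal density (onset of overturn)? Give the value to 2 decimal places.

Neutral buoyancy requires −α(T_deep − T_surf) + β(S_deep − S_surf′) = 0.
S_surf′ = S_deep − (α/β)·ΔT = 38.57 − (2.5 × 10⁻⁴/7.3 × 10⁻⁴)·(-3.4) = 39.7344 psu.
Increase required: 39.7344 − 39.29 = 0.4444 psu.

0.44 psu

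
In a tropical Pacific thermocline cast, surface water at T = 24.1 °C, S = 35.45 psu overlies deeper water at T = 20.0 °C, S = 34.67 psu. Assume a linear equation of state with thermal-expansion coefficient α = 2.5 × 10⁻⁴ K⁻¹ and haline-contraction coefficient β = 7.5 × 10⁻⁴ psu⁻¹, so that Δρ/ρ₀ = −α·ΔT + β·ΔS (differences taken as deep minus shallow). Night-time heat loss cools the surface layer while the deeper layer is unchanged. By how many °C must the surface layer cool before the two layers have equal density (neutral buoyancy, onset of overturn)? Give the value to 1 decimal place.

1.8 °C

Neutral buoyancy requires Δρ = 0, i.e. −α(T_deep − T_surf′) + β(S_deep − S_surf) = 0.
T_surf′ = T_deep − (β/α)·ΔS = 20.0 − (7.5 × 10⁻⁴/2.5 × 10⁻⁴)·(-0.78) = 22.340 °C.
Cooling required: 24.1 − (22.340) = 1.760 °C.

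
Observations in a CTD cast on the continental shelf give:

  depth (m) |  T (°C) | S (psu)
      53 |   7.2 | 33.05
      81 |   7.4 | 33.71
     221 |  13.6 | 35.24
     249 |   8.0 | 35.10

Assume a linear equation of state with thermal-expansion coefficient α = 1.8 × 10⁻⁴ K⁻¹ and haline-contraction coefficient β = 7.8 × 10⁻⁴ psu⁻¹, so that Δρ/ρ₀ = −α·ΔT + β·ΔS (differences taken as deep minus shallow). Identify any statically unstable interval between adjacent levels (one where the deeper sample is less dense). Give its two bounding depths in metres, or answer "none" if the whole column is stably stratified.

Evaluate Δρ/ρ₀ = −αΔT + βΔS across each adjacent pair:
  53–81 m: −αΔT+βΔS = −(1.8 × 10⁻⁴)(+0.2)+(7.8 × 10⁻⁴)(+0.66) = 4.8 × 10⁻⁴ → stable
  81–221 m: −αΔT+βΔS = −(1.8 × 10⁻⁴)(+6.2)+(7.8 × 10⁻⁴)(+1.53) = 7.7 × 10⁻⁵ → stable
  221–249 m: −αΔT+βΔS = −(1.8 × 10⁻⁴)(-5.6)+(7.8 × 10⁻⁴)(-0.14) = 9.0 × 10⁻⁴ → stable
Every interval has Δρ > 0: the column is stably stratified throughout.

none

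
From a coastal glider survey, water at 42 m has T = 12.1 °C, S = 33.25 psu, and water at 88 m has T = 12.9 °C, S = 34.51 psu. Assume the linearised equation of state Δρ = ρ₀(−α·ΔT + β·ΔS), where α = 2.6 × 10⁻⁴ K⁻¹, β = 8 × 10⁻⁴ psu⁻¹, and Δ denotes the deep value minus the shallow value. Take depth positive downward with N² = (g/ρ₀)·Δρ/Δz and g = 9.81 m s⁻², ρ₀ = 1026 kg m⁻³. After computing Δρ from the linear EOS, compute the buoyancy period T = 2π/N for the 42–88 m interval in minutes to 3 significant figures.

ΔT = +0.8 K, ΔS = +1.26 psu (deep − shallow).
Δρ/ρ₀ = −αΔT + βΔS = -2.08 × 10⁻⁴ + 1.008 × 10⁻³ = 8.00 × 10⁻⁴, so Δρ ≈ 0.8208 kg m⁻³.
N² = (g/ρ₀)·Δρ/Δz = g·(Δρ/ρ₀)/Δz = 9.81 × 8.00 × 10⁻⁴ / 46 = 1.7061 × 10⁻⁴ s⁻².
N = √(1.7061 × 10⁻⁴) = 0.013062 rad s⁻¹ → T = 2π/N = 481.03 s = 8.0172 min ≈ 8.02 min.

8.02 min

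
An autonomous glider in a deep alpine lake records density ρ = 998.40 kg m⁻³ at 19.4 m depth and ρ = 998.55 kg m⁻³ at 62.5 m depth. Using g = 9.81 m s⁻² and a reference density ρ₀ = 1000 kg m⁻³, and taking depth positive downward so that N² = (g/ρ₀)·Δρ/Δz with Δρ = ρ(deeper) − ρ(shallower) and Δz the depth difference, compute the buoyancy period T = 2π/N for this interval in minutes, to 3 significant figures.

Δρ = 998.55 − 998.40 = 0.15 kg m⁻³ over Δz = 62.5 − 19.4 = 43.1 m.
N² = (9.81/1000) × (0.15/43.1) = 3.4142 × 10⁻⁵ s⁻².
N = √(3.4142 × 10⁻⁵) = 5.8431 × 10⁻³ rad s⁻¹, so T = 2π/N = 1.0753 × 10³ s = 17.922 min ≈ 17.9 min.
N² > 0, so the interval is statically stable.

17.9 min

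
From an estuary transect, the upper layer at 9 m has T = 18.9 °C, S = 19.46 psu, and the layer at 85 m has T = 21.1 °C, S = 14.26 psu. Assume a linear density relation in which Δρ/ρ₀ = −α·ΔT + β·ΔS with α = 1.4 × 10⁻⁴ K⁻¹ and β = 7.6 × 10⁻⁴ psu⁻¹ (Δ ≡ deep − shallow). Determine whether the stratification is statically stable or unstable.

unstable

ΔT = 21.1 − 18.9 = +2.2 K and ΔS = 14.26 − 19.46 = -5.20 psu (deep − shallow).
−αΔT = -3.08 × 10⁻⁴; βΔS = -3.952 × 10⁻³; sum Δρ/ρ₀ = -4.26 × 10⁻³.
Δρ/ρ₀ < 0, so Δρ < 0: deeper water is lighter → statically unstable; the column would overturn.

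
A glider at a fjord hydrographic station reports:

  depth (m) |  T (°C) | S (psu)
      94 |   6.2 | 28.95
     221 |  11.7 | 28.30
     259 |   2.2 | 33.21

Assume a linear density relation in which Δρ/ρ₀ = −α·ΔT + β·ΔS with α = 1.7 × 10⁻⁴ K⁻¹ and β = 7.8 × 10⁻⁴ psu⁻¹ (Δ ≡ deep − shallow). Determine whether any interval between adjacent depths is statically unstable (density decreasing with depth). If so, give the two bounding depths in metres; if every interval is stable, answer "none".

Evaluate Δρ/ρ₀ = −αΔT + βΔS across each adjacent pair:
  94–221 m: −αΔT+βΔS = −(1.7 × 10⁻⁴)(+5.5)+(7.8 × 10⁻⁴)(-0.65) = -1.4 × 10⁻³ → UNSTABLE
  221–259 m: −αΔT+βΔS = −(1.7 × 10⁻⁴)(-9.5)+(7.8 × 10⁻⁴)(+4.91) = 5.4 × 10⁻³ → stable
The 94–221 m interval has Δρ < 0: lighter water underlies denser water.

94–221 m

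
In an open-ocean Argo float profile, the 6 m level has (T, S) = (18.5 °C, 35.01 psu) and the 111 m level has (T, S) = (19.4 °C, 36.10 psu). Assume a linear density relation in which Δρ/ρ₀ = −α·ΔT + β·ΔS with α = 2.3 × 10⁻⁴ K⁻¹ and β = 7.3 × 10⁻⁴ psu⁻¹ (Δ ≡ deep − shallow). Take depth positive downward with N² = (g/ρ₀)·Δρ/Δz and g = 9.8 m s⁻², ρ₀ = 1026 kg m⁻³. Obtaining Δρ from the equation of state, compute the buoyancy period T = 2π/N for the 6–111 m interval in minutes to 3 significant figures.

ΔT = +0.9 K, ΔS = +1.09 psu (deep − shallow).
Δρ/ρ₀ = −αΔT + βΔS = -2.07 × 10⁻⁴ + 7.957 × 10⁻⁴ = 5.887 × 10⁻⁴, so Δρ ≈ 0.6040 kg m⁻³.
N² = (g/ρ₀)·Δρ/Δz = g·(Δρ/ρ₀)/Δz = 9.8 × 5.887 × 10⁻⁴ / 105 = 5.4945 × 10⁻⁵ s⁻².
N = √(5.4945 × 10⁻⁵) = 7.4125 × 10⁻³ rad s⁻¹ → T = 2π/N = 847.65 s = 14.127 min ≈ 14.1 min.

14.1 min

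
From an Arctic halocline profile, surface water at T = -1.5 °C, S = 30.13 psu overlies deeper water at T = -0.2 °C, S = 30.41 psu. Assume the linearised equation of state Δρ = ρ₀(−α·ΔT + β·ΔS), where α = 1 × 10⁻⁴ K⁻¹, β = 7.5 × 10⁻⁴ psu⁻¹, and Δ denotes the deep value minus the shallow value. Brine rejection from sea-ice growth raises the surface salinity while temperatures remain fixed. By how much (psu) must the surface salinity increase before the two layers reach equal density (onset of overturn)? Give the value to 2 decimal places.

0.11 psu

Neutral buoyancy requires −α(T_deep − T_surf) + β(S_deep − S_surf′) = 0.
S_surf′ = S_deep − (α/β)·ΔT = 30.41 − (1 × 10⁻⁴/7.5 × 10⁻⁴)·(+1.3) = 30.2367 psu.
Increase required: 30.2367 − 30.13 = 0.1067 psu.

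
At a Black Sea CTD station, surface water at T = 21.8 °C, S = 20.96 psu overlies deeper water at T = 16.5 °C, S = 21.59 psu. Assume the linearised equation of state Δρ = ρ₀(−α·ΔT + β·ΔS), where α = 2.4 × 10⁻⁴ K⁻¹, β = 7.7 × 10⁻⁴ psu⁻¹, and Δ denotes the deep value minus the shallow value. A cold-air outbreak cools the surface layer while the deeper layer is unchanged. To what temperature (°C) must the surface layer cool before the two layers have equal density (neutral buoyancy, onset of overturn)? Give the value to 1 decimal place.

Neutral buoyancy requires Δρ = 0, i.e. −α(T_deep − T_surf′) + β(S_deep − S_surf) = 0.
T_surf′ = T_deep − (β/α)·ΔS = 16.5 − (7.7 × 10⁻⁴/2.4 × 10⁻⁴)·(+0.63) = 14.479 °C.
Cooling required: 21.8 − (14.479) = 7.321 °C.

14.5 °C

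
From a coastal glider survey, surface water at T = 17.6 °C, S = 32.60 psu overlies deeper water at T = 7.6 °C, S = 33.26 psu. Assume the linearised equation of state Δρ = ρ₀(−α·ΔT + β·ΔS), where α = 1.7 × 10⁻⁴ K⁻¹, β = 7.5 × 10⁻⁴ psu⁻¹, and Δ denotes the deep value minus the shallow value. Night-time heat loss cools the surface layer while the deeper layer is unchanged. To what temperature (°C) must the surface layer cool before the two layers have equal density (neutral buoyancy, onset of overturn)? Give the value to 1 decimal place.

Neutral buoyancy requires Δρ = 0, i.e. −α(T_deep − T_surf′) + β(S_deep − S_surf) = 0.
T_surf′ = T_deep − (β/α)·ΔS = 7.6 − (7.5 × 10⁻⁴/1.7 × 10⁻⁴)·(+0.66) = 4.688 °C.
Cooling required: 17.6 − (4.688) = 12.912 °C.

4.7 °C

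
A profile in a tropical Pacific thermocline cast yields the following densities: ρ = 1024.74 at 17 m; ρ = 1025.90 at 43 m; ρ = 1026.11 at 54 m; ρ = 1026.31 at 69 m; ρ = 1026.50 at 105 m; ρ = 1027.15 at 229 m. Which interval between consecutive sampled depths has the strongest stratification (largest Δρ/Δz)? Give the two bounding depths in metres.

Compute the density gradient over each adjacent pair:
  17–43 m: Δρ/Δz = 1.16/26 = 0.045 kg m⁻⁴
  43–54 m: Δρ/Δz = 0.21/11 = 0.019 kg m⁻⁴
  54–69 m: Δρ/Δz = 0.20/15 = 0.013 kg m⁻⁴
  69–105 m: Δρ/Δz = 0.19/36 = 5.3 × 10⁻³ kg m⁻⁴
  105–229 m: Δρ/Δz = 0.65/124 = 5.2 × 10⁻³ kg m⁻⁴
The largest gradient is in the 17–43 m interval — the pycnocline.

17–43 m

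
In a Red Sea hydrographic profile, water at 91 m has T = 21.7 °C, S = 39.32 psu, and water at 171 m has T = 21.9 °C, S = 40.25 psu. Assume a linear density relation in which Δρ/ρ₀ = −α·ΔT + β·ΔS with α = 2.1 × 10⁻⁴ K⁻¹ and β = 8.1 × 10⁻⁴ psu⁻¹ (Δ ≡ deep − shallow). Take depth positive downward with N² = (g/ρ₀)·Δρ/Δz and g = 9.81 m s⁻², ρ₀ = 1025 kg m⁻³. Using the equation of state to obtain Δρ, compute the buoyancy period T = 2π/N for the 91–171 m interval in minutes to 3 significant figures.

11.2 min

ΔT = +0.2 K, ΔS = +0.93 psu (deep − shallow).
Δρ/ρ₀ = −αΔT + βΔS = -4.20 × 10⁻⁵ + 7.533 × 10⁻⁴ = 7.113 × 10⁻⁴, so Δρ ≈ 0.7291 kg m⁻³.
N² = (g/ρ₀)·Δρ/Δz = g·(Δρ/ρ₀)/Δz = 9.81 × 7.113 × 10⁻⁴ / 80 = 8.7223 × 10⁻⁵ s⁻².
N = √(8.7223 × 10⁻⁵) = 9.3393 × 10⁻³ rad s⁻¹ → T = 2π/N = 672.77 s = 11.213 min ≈ 11.2 min.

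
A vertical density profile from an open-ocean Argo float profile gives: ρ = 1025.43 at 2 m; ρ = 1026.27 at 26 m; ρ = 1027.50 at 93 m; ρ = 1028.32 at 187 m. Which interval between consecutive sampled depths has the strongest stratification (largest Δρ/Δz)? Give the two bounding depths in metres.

2–26 m

Compute the density gradient over each adjacent pair:
  2–26 m: Δρ/Δz = 0.84/24 = 0.035 kg m⁻⁴
  26–93 m: Δρ/Δz = 1.23/67 = 0.018 kg m⁻⁴
  93–187 m: Δρ/Δz = 0.82/94 = 8.7 × 10⁻³ kg m⁻⁴
The largest gradient is in the 2–26 m interval — the pycnocline.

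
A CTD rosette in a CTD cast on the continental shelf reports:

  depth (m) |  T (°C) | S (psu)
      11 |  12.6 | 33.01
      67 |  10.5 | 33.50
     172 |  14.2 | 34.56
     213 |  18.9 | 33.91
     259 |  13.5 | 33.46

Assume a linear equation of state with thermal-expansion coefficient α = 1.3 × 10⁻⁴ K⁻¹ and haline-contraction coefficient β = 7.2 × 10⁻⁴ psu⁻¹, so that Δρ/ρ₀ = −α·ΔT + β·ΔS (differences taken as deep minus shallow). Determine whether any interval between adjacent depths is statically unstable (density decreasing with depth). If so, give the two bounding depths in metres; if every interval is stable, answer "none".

172–213 m

Evaluate Δρ/ρ₀ = −αΔT + βΔS across each adjacent pair:
  11–67 m: −αΔT+βΔS = −(1.3 × 10⁻⁴)(-2.1)+(7.2 × 10⁻⁴)(+0.49) = 6.3 × 10⁻⁴ → stable
  67–172 m: −αΔT+βΔS = −(1.3 × 10⁻⁴)(+3.7)+(7.2 × 10⁻⁴)(+1.06) = 2.8 × 10⁻⁴ → stable
  172–213 m: −αΔT+βΔS = −(1.3 × 10⁻⁴)(+4.7)+(7.2 × 10⁻⁴)(-0.65) = -1.1 × 10⁻³ → UNSTABLE
  213–259 m: −αΔT+βΔS = −(1.3 × 10⁻⁴)(-5.4)+(7.2 × 10⁻⁴)(-0.45) = 3.8 × 10⁻⁴ → stable
The 172–213 m interval has Δρ < 0: lighter water underlies denser water.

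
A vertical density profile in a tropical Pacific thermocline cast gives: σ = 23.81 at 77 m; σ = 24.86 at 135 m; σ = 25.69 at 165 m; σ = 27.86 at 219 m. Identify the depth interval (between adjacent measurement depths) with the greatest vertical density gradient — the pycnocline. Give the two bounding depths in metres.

Compute the density gradient over each adjacent pair:
  77–135 m: Δρ/Δz = 1.05/58 = 0.018 kg m⁻⁴
  135–165 m: Δρ/Δz = 0.83/30 = 0.028 kg m⁻⁴
  165–219 m: Δρ/Δz = 2.17/54 = 0.040 kg m⁻⁴
The largest gradient is in the 165–219 m interval — the pycnocline.

165–219 m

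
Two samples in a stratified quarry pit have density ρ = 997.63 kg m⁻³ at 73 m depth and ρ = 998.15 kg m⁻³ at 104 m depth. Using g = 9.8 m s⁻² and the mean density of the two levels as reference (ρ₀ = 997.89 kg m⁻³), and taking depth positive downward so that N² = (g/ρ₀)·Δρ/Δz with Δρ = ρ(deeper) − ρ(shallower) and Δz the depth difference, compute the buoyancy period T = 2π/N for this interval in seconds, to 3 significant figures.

Δρ = 998.15 − 997.63 = 0.52 kg m⁻³ over Δz = 104 − 73 = 31 m.
N² = (9.8/997.89) × (0.52/31) = 1.6473 × 10⁻⁴ s⁻².
N = √(1.6473 × 10⁻⁴) = 0.012835 rad s⁻¹, so T = 2π/N = 489.54 s ≈ 490 s.

490 s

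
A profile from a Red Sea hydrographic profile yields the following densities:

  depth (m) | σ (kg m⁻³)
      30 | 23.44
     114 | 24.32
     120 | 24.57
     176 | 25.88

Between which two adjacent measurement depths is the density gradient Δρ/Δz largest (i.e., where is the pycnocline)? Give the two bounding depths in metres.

Compute the density gradient over each adjacent pair:
  30–114 m: Δρ/Δz = 0.88/84 = 0.010 kg m⁻⁴
  114–120 m: Δρ/Δz = 0.25/6 = 0.042 kg m⁻⁴
  120–176 m: Δρ/Δz = 1.31/56 = 0.023 kg m⁻⁴
The largest gradient is in the 114–120 m interval — the pycnocline.

114–120 m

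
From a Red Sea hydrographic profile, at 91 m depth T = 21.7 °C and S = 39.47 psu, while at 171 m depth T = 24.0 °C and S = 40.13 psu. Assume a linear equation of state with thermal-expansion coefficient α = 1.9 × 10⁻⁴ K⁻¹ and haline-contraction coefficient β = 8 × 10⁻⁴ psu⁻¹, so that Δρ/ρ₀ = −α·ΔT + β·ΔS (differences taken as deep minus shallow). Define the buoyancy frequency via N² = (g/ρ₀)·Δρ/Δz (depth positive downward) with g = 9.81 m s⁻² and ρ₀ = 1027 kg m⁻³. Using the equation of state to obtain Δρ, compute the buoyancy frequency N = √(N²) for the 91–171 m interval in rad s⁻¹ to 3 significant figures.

3.34 × 10⁻³ rad s⁻¹

ΔT = +2.3 K, ΔS = +0.66 psu (deep − shallow).
Δρ/ρ₀ = −αΔT + βΔS = -4.37 × 10⁻⁴ + 5.28 × 10⁻⁴ = 9.10 × 10⁻⁵, so Δρ ≈ 0.09346 kg m⁻³.
N² = (g/ρ₀)·Δρ/Δz = g·(Δρ/ρ₀)/Δz = 9.81 × 9.10 × 10⁻⁵ / 80 = 1.1159 × 10⁻⁵ s⁻².
N = √(1.1159 × 10⁻⁵) = 3.3405 × 10⁻³ rad s⁻¹ ≈ 3.34 × 10⁻³ rad s⁻¹.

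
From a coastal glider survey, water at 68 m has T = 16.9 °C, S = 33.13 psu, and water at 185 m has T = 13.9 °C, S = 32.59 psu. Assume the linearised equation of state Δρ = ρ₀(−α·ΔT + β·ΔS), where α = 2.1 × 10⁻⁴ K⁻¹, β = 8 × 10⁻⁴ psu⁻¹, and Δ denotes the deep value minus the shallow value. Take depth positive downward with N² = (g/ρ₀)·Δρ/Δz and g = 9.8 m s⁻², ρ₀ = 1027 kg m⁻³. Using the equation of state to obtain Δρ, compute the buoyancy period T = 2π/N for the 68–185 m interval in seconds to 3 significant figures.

1.54 × 10³ s

ΔT = -3.0 K, ΔS = -0.54 psu (deep − shallow).
Δρ/ρ₀ = −αΔT + βΔS = 6.30 × 10⁻⁴ − 4.32 × 10⁻⁴ = 1.98 × 10⁻⁴, so Δρ ≈ 0.2033 kg m⁻³.
N² = (g/ρ₀)·Δρ/Δz = g·(Δρ/ρ₀)/Δz = 9.8 × 1.98 × 10⁻⁴ / 117 = 1.6585 × 10⁻⁵ s⁻².
N = √(1.6585 × 10⁻⁵) = 4.0725 × 10⁻³ rad s⁻¹ → T = 2π/N = 1.5428 × 10³ s ≈ 1.54 × 10³ s.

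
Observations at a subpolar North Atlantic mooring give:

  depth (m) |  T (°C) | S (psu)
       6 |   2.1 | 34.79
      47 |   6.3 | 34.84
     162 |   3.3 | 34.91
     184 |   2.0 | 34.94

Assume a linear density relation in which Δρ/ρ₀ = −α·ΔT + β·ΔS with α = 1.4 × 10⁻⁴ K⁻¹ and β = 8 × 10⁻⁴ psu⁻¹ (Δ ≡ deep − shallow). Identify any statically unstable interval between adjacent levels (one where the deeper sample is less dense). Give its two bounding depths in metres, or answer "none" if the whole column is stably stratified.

6–47 m

Evaluate Δρ/ρ₀ = −αΔT + βΔS across each adjacent pair:
  6–47 m: −αΔT+βΔS = −(1.4 × 10⁻⁴)(+4.2)+(8 × 10⁻⁴)(+0.05) = -5.5 × 10⁻⁴ → UNSTABLE
  47–162 m: −αΔT+βΔS = −(1.4 × 10⁻⁴)(-3.0)+(8 × 10⁻⁴)(+0.07) = 4.8 × 10⁻⁴ → stable
  162–184 m: −αΔT+βΔS = −(1.4 × 10⁻⁴)(-1.3)+(8 × 10⁻⁴)(+0.03) = 2.1 × 10⁻⁴ → stable
The 6–47 m interval has Δρ < 0: lighter water underlies denser water.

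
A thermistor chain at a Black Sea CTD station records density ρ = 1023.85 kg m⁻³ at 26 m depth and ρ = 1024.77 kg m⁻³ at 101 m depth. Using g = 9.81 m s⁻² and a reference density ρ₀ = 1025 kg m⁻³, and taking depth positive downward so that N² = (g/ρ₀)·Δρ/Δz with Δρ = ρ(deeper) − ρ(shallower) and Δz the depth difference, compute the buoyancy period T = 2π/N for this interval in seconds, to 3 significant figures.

Δρ = 1024.77 − 1023.85 = 0.92 kg m⁻³ over Δz = 101 − 26 = 75 m.
N² = (9.81/1025) × (0.92/75) = 1.1740 × 10⁻⁴ s⁻².
N = √(1.1740 × 10⁻⁴) = 0.010835 rad s⁻¹, so T = 2π/N = 579.90 s ≈ 580 s.

580 s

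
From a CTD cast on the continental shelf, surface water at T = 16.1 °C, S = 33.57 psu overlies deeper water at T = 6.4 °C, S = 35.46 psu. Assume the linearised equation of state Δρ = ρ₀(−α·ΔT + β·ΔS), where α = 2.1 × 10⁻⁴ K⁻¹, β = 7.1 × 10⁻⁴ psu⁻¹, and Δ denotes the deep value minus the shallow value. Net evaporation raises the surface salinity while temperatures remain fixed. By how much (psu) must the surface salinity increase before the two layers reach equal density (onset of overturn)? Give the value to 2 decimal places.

4.76 psu

Neutral buoyancy requires −α(T_deep − T_surf) + β(S_deep − S_surf′) = 0.
S_surf′ = S_deep − (α/β)·ΔT = 35.46 − (2.1 × 10⁻⁴/7.1 × 10⁻⁴)·(-9.7) = 38.3290 psu.
Increase required: 38.3290 − 33.57 = 4.7590 psu.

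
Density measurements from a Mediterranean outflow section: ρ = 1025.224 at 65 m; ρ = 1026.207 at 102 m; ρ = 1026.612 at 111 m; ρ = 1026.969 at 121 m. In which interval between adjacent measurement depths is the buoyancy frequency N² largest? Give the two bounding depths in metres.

102–111 m

Compute the density gradient over each adjacent pair:
  65–102 m: Δρ/Δz = 0.983/37 = 0.027 kg m⁻⁴
  102–111 m: Δρ/Δz = 0.405/9 = 0.045 kg m⁻⁴
  111–121 m: Δρ/Δz = 0.357/10 = 0.036 kg m⁻⁴
The largest gradient is in the 102–111 m interval — the pycnocline.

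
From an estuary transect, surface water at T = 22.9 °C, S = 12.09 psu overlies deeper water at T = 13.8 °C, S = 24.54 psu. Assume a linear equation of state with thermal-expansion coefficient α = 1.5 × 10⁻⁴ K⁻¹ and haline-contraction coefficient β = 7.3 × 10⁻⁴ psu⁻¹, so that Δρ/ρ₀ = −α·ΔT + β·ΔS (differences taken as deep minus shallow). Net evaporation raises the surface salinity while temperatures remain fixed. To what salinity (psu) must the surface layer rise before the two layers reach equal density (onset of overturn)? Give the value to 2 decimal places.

Neutral buoyancy requires −α(T_deep − T_surf) + β(S_deep − S_surf′) = 0.
S_surf′ = S_deep − (α/β)·ΔT = 24.54 − (1.5 × 10⁻⁴/7.3 × 10⁻⁴)·(-9.1) = 26.4099 psu.
Increase required: 26.4099 − 12.09 = 14.3199 psu.

26.41 psu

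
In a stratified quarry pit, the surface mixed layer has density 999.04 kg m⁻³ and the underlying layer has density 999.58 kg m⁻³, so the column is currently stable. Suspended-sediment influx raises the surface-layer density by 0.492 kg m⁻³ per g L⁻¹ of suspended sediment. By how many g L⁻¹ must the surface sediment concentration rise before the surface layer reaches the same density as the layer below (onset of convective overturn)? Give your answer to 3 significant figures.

Density deficit of the surface layer: 999.58 − 999.04 = 0.54 kg m⁻³.
Required change = 0.54 / 0.492 = 1.10 g L⁻¹.

1.10 g L⁻¹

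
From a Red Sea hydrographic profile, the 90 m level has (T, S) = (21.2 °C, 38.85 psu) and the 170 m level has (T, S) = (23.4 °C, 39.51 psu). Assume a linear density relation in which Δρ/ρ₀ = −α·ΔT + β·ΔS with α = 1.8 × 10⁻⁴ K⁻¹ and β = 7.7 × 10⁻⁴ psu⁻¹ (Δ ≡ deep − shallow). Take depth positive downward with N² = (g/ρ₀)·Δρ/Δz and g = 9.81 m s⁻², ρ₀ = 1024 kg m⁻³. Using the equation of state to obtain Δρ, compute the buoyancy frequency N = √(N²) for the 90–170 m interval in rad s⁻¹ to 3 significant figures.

ΔT = +2.2 K, ΔS = +0.66 psu (deep − shallow).
Δρ/ρ₀ = −αΔT + βΔS = -3.96 × 10⁻⁴ + 5.082 × 10⁻⁴ = 1.122 × 10⁻⁴, so Δρ ≈ 0.1149 kg m⁻³.
N² = (g/ρ₀)·Δρ/Δz = g·(Δρ/ρ₀)/Δz = 9.81 × 1.122 × 10⁻⁴ / 80 = 1.3759 × 10⁻⁵ s⁻².
N = √(1.3759 × 10⁻⁵) = 3.7093 × 10⁻³ rad s⁻¹ ≈ 3.71 × 10⁻³ rad s⁻¹.

3.71 × 10⁻³ rad s⁻¹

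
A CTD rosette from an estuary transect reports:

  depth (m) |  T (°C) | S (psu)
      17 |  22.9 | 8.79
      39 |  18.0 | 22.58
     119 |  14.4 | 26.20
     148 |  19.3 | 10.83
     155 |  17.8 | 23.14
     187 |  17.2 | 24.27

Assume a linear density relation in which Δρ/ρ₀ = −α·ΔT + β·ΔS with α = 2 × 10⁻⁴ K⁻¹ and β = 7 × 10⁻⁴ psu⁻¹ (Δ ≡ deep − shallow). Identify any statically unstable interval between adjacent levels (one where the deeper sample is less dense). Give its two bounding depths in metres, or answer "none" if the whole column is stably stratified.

Evaluate Δρ/ρ₀ = −αΔT + βΔS across each adjacent pair:
  17–39 m: −αΔT+βΔS = −(2 × 10⁻⁴)(-4.9)+(7 × 10⁻⁴)(+13.79) = 0.011 → stable
  39–119 m: −αΔT+βΔS = −(2 × 10⁻⁴)(-3.6)+(7 × 10⁻⁴)(+3.62) = 3.3 × 10⁻³ → stable
  119–148 m: −αΔT+βΔS = −(2 × 10⁻⁴)(+4.9)+(7 × 10⁻⁴)(-15.37) = -0.012 → UNSTABLE
  148–155 m: −αΔT+βΔS = −(2 × 10⁻⁴)(-1.5)+(7 × 10⁻⁴)(+12.31) = 8.9 × 10⁻³ → stable
  155–187 m: −αΔT+βΔS = −(2 × 10⁻⁴)(-0.6)+(7 × 10⁻⁴)(+1.13) = 9.1 × 10⁻⁴ → stable
The 119–148 m interval has Δρ < 0: lighter water underlies denser water.

119–148 m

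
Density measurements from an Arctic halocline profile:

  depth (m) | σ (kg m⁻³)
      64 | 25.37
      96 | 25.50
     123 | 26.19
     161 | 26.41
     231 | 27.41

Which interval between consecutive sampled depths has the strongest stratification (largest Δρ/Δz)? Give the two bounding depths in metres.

96–123 m

Compute the density gradient over each adjacent pair:
  64–96 m: Δρ/Δz = 0.13/32 = 4.1 × 10⁻³ kg m⁻⁴
  96–123 m: Δρ/Δz = 0.69/27 = 0.026 kg m⁻⁴
  123–161 m: Δρ/Δz = 0.22/38 = 5.8 × 10⁻³ kg m⁻⁴
  161–231 m: Δρ/Δz = 1.00/70 = 0.014 kg m⁻⁴
The largest gradient is in the 96–123 m interval — the pycnocline.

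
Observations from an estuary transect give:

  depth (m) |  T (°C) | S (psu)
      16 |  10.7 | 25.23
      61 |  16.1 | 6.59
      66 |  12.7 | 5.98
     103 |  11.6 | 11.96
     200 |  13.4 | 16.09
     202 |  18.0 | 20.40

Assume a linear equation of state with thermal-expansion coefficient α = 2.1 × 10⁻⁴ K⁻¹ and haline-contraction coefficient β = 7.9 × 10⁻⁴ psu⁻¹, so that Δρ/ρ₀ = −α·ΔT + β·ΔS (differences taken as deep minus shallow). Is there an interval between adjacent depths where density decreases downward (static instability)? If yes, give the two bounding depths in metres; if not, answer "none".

16–61 m

Evaluate Δρ/ρ₀ = −αΔT + βΔS across each adjacent pair:
  16–61 m: −αΔT+βΔS = −(2.1 × 10⁻⁴)(+5.4)+(7.9 × 10⁻⁴)(-18.64) = -0.016 → UNSTABLE
  61–66 m: −αΔT+βΔS = −(2.1 × 10⁻⁴)(-3.4)+(7.9 × 10⁻⁴)(-0.61) = 2.3 × 10⁻⁴ → stable
  66–103 m: −αΔT+βΔS = −(2.1 × 10⁻⁴)(-1.1)+(7.9 × 10⁻⁴)(+5.98) = 5.0 × 10⁻³ → stable
  103–200 m: −αΔT+βΔS = −(2.1 × 10⁻⁴)(+1.8)+(7.9 × 10⁻⁴)(+4.13) = 2.9 × 10⁻³ → stable
  200–202 m: −αΔT+βΔS = −(2.1 × 10⁻⁴)(+4.6)+(7.9 × 10⁻⁴)(+4.31) = 2.4 × 10⁻³ → stable
The 16–61 m interval has Δρ < 0: lighter water underlies denser water.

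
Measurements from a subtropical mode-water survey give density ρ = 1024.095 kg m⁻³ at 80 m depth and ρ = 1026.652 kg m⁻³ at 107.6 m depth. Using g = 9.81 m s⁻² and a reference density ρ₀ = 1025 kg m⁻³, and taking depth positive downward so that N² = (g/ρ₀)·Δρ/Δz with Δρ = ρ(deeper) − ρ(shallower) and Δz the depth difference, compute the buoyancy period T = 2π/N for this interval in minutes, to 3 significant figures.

3.52 min

Δρ = 1026.652 − 1024.095 = 2.557 kg m⁻³ over Δz = 107.6 − 80 = 27.6 m.
N² = (9.81/1025) × (2.557/27.6) = 8.8668 × 10⁻⁴ s⁻².
N = √(8.8668 × 10⁻⁴) = 0.029777 rad s⁻¹, so T = 2π/N = 211.01 s = 3.5168 min ≈ 3.52 min.
N² > 0, so the interval is statically stable.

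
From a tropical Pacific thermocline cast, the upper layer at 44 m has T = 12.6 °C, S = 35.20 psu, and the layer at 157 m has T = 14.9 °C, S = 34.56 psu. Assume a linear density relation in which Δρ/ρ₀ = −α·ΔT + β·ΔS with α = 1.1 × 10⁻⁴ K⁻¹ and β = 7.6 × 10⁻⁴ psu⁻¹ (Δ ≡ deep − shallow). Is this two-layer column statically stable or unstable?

unstable

ΔT = 14.9 − 12.6 = +2.3 K and ΔS = 34.56 − 35.20 = -0.64 psu (deep − shallow).
−αΔT = -2.53 × 10⁻⁴; βΔS = -4.864 × 10⁻⁴; sum Δρ/ρ₀ = -7.394 × 10⁻⁴.
Δρ/ρ₀ < 0, so Δρ < 0: deeper water is lighter → statically unstable; the column would overturn.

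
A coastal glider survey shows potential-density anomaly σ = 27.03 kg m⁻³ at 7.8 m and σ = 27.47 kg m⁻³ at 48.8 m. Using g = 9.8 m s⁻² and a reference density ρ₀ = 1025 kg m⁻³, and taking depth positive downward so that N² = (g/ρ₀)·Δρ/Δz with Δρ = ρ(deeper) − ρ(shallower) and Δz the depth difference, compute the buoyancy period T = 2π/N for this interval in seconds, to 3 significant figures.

Δρ = 1027.47 − 1027.03 = 0.44 kg m⁻³ over Δz = 48.8 − 7.8 = 41 m.
N² = (9.8/1025) × (0.44/41) = 1.0261 × 10⁻⁴ s⁻².
N = √(1.0261 × 10⁻⁴) = 0.010130 rad s⁻¹, so T = 2π/N = 620.26 s ≈ 620 s.

620 s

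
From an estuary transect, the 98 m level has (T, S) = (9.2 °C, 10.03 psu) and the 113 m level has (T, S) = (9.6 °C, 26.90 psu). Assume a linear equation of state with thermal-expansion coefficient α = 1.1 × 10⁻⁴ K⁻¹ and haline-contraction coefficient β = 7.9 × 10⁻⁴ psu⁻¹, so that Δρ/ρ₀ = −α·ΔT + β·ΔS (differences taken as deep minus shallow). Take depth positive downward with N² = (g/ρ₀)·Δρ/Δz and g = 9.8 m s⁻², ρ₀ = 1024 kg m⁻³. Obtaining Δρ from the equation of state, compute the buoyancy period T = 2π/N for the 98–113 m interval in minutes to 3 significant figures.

1.12 min

ΔT = +0.4 K, ΔS = +16.87 psu (deep − shallow).
Δρ/ρ₀ = −αΔT + βΔS = -4.40 × 10⁻⁵ + 0.0133273 = 0.0132833, so Δρ ≈ 13.60 kg m⁻³.
N² = (g/ρ₀)·Δρ/Δz = g·(Δρ/ρ₀)/Δz = 9.8 × 0.0132833 / 15 = 8.6784 × 10⁻³ s⁻².
N = √(8.6784 × 10⁻³) = 0.093158 rad s⁻¹ → T = 2π/N = 67.447 s = 1.1241 min ≈ 1.12 min.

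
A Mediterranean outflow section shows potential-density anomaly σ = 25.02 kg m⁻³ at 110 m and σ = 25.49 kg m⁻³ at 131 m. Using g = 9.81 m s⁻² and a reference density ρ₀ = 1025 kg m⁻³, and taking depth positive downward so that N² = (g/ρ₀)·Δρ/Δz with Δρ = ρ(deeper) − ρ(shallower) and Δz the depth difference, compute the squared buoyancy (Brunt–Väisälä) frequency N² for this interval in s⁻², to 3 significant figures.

Δρ = 1025.49 − 1025.02 = 0.47 kg m⁻³ over Δz = 131 − 110 = 21 m.
N² = (9.81/1025) × (0.47/21) = 2.1420 × 10⁻⁴ s⁻² ≈ 2.14 × 10⁻⁴ s⁻².

2.14 × 10⁻⁴ s⁻²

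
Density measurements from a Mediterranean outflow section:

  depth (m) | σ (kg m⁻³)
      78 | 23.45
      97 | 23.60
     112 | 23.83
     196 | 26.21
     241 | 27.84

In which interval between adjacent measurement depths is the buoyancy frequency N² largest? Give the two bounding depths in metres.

Compute the density gradient over each adjacent pair:
  78–97 m: Δρ/Δz = 0.15/19 = 7.9 × 10⁻³ kg m⁻⁴
  97–112 m: Δρ/Δz = 0.23/15 = 0.015 kg m⁻⁴
  112–196 m: Δρ/Δz = 2.38/84 = 0.028 kg m⁻⁴
  196–241 m: Δρ/Δz = 1.63/45 = 0.036 kg m⁻⁴
The largest gradient is in the 196–241 m interval — the pycnocline.

196–241 m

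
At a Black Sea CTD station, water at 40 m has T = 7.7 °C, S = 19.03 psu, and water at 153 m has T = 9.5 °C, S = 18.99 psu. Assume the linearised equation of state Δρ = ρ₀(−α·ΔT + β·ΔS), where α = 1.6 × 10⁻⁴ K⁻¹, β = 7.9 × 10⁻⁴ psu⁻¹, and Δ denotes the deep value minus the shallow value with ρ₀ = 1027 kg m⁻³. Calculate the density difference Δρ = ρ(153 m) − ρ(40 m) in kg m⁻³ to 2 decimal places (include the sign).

ΔT = +1.8 K, ΔS = -0.04 psu (deep − shallow).
Δρ/ρ₀ = −(1.6 × 10⁻⁴)(+1.8) + (7.9 × 10⁻⁴)(-0.04) = -3.196 × 10⁻⁴.
Δρ = 1027 × (-3.196 × 10⁻⁴) = -0.33 kg m⁻³.
Negative Δρ: lighter below, statically unstable.

-0.33 kg m⁻³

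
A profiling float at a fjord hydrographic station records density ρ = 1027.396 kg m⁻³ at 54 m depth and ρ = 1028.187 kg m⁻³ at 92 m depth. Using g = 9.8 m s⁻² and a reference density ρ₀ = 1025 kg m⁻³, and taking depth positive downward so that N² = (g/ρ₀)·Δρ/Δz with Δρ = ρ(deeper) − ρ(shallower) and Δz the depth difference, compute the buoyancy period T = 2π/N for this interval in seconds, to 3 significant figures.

Δρ = 1028.187 − 1027.396 = 0.791 kg m⁻³ over Δz = 92 − 54 = 38 m.
N² = (9.8/1025) × (0.791/38) = 1.9902 × 10⁻⁴ s⁻².
N = √(1.9902 × 10⁻⁴) = 0.014107 rad s⁻¹, so T = 2π/N = 445.39 s ≈ 445 s.

445 s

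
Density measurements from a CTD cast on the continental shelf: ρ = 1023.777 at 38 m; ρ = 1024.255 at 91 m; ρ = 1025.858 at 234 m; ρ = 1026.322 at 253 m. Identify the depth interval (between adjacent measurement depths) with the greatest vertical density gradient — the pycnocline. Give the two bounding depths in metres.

234–253 m

Compute the density gradient over each adjacent pair:
  38–91 m: Δρ/Δz = 0.478/53 = 9.0 × 10⁻³ kg m⁻⁴
  91–234 m: Δρ/Δz = 1.603/143 = 0.011 kg m⁻⁴
  234–253 m: Δρ/Δz = 0.464/19 = 0.024 kg m⁻⁴
The largest gradient is in the 234–253 m interval — the pycnocline.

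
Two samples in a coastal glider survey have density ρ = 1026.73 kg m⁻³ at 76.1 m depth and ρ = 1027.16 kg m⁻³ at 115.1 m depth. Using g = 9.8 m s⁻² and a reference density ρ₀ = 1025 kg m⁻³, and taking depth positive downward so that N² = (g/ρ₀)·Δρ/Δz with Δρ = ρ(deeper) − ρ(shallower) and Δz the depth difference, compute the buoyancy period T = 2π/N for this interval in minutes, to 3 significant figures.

10.2 min

Δρ = 1027.16 − 1026.73 = 0.43 kg m⁻³ over Δz = 115.1 − 76.1 = 39 m.
N² = (9.8/1025) × (0.43/39) = 1.0542 × 10⁻⁴ s⁻².
N = √(1.0542 × 10⁻⁴) = 0.010267 rad s⁻¹, so T = 2π/N = 611.98 s = 10.200 min ≈ 10.2 min.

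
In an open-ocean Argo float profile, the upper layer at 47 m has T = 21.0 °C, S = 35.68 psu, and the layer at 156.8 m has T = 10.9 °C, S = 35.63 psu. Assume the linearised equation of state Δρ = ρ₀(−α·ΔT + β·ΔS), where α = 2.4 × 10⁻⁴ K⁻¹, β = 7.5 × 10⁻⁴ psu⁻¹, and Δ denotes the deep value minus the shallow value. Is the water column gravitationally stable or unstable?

ΔT = 10.9 − 21.0 = -10.1 K and ΔS = 35.63 − 35.68 = -0.05 psu (deep − shallow).
−αΔT = 2.424 × 10⁻³; βΔS = -3.75 × 10⁻⁵; sum Δρ/ρ₀ = 2.3865 × 10⁻³.
Δρ/ρ₀ > 0, so Δρ > 0: deeper water is denser → statically stable.

stable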